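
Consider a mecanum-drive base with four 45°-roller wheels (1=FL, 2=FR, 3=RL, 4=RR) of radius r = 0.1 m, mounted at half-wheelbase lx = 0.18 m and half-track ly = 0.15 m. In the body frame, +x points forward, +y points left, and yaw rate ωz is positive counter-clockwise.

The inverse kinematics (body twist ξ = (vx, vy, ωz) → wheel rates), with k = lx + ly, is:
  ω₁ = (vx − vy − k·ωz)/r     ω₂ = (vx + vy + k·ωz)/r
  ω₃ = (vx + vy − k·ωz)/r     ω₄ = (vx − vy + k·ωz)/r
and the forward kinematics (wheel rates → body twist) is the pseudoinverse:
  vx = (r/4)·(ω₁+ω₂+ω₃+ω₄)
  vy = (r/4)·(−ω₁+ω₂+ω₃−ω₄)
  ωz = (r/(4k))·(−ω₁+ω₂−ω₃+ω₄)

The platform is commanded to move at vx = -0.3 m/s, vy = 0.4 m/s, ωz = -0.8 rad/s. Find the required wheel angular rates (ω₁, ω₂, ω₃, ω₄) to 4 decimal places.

(-4.3600, -1.6400, 3.6400, -9.6400)

k = lx + ly = 0.18 + 0.15 = 0.3300;  k·ωz = 0.3300·-0.8 = -0.2640
ω₁ (FL) = (vx − vy − k·ωz)/r = -0.4360/0.1 = -4.3600
ω₂ (FR) = (vx + vy + k·ωz)/r = -0.1640/0.1 = -1.6400
ω₃ (RL) = (vx + vy − k·ωz)/r = 0.3640/0.1 = 3.6400
ω₄ (RR) = (vx − vy + k·ωz)/r = -0.9640/0.1 = -9.6400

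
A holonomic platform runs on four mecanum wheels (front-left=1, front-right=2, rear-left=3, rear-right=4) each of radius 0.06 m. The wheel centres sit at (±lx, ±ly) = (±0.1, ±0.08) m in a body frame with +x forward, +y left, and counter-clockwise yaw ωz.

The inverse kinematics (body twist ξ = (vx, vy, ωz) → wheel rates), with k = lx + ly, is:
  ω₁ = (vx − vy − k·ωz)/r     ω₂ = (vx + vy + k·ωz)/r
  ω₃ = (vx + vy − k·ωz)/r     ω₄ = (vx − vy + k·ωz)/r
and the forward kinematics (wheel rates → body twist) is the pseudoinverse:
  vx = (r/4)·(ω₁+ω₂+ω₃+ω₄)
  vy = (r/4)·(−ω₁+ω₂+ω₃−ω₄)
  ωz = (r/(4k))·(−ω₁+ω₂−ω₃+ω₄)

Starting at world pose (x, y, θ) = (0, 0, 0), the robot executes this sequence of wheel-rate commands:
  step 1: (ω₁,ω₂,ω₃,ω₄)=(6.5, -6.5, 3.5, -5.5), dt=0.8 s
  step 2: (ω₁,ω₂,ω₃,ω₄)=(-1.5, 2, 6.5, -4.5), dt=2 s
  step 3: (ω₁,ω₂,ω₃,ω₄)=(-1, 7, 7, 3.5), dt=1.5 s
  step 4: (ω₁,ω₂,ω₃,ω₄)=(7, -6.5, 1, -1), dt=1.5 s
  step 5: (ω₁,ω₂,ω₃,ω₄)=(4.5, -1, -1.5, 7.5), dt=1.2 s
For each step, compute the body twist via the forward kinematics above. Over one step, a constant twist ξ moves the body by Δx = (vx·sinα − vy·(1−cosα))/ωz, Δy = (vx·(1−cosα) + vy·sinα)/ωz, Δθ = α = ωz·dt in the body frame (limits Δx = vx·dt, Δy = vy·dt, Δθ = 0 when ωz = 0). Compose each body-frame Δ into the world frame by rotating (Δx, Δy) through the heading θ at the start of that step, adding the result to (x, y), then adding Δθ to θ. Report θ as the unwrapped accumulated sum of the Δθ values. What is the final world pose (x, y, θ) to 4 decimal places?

step 1: ξ=(vx,vy,ωz)=(-0.0300, -0.0600, -1.8333), dt=0.8 → body Δ=(-0.0456, -0.0179, -1.4667) → world pose (-0.0456, -0.0179, -1.4667)
step 2: ξ=(vx,vy,ωz)=(0.0375, 0.2175, -0.6250), dt=2.0 → body Δ=(0.2952, 0.2892, -1.2500) → world pose (0.2727, -0.2814, -2.7167)
step 3: ξ=(vx,vy,ωz)=(0.2475, 0.1725, 0.3750), dt=1.5 → body Δ=(0.2811, 0.3470, 0.5625) → world pose (0.1596, -0.7135, -2.1542)
step 4: ξ=(vx,vy,ωz)=(0.0075, -0.1725, -1.2917), dt=1.5 → body Δ=(-0.1760, -0.1326, -1.9375) → world pose (0.1460, -0.4936, -4.0917)
step 5: ξ=(vx,vy,ωz)=(0.1425, -0.2175, 0.2917), dt=1.2 → body Δ=(0.2127, -0.2261, 0.3500) → world pose (0.2061, -0.1890, -3.7417)

(0.2061, -0.1890, -3.7417)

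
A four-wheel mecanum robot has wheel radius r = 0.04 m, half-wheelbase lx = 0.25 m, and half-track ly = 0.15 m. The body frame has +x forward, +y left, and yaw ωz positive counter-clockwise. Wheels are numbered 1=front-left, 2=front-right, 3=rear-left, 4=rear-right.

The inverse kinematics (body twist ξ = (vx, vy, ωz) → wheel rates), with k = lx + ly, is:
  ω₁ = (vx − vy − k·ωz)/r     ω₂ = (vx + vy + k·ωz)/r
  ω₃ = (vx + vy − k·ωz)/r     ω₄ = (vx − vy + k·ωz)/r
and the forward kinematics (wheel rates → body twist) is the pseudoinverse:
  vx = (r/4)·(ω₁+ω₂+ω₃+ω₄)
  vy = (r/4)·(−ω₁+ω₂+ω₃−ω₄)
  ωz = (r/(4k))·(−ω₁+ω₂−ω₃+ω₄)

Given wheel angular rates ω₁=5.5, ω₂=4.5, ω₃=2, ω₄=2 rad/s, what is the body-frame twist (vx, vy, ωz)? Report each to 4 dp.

k = lx + ly = 0.25 + 0.15 = 0.4000
ω₁+ω₂+ω₃+ω₄ = 14.0000  →  vx = (0.04/4)·14.0000 = 0.1400
−ω₁+ω₂+ω₃−ω₄ = -1.0000  →  vy = (0.04/4)·-1.0000 = -0.0100
−ω₁+ω₂−ω₃+ω₄ = -1.0000  →  ωz = (0.04/1.6000)·-1.0000 = -0.0250

(0.1400, -0.0100, -0.0250)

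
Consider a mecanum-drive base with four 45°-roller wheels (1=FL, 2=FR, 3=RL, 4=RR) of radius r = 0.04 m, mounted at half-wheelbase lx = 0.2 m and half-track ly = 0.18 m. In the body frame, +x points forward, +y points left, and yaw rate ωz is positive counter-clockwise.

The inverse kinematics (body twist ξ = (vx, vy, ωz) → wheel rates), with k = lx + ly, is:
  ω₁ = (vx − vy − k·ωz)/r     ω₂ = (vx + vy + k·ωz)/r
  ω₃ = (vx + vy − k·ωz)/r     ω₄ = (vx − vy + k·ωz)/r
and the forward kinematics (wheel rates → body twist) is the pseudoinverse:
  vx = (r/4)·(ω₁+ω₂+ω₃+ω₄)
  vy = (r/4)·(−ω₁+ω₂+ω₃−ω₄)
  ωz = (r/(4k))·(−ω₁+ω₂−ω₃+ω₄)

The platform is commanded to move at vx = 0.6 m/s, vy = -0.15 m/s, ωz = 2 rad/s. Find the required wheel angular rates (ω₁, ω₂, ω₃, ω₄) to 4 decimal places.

k = lx + ly = 0.2 + 0.18 = 0.3800;  k·ωz = 0.3800·2 = 0.7600
ω₁ (FL) = (vx − vy − k·ωz)/r = -0.0100/0.04 = -0.2500
ω₂ (FR) = (vx + vy + k·ωz)/r = 1.2100/0.04 = 30.2500
ω₃ (RL) = (vx + vy − k·ωz)/r = -0.3100/0.04 = -7.7500
ω₄ (RR) = (vx − vy + k·ωz)/r = 1.5100/0.04 = 37.7500

(-0.2500, 30.2500, -7.7500, 37.7500)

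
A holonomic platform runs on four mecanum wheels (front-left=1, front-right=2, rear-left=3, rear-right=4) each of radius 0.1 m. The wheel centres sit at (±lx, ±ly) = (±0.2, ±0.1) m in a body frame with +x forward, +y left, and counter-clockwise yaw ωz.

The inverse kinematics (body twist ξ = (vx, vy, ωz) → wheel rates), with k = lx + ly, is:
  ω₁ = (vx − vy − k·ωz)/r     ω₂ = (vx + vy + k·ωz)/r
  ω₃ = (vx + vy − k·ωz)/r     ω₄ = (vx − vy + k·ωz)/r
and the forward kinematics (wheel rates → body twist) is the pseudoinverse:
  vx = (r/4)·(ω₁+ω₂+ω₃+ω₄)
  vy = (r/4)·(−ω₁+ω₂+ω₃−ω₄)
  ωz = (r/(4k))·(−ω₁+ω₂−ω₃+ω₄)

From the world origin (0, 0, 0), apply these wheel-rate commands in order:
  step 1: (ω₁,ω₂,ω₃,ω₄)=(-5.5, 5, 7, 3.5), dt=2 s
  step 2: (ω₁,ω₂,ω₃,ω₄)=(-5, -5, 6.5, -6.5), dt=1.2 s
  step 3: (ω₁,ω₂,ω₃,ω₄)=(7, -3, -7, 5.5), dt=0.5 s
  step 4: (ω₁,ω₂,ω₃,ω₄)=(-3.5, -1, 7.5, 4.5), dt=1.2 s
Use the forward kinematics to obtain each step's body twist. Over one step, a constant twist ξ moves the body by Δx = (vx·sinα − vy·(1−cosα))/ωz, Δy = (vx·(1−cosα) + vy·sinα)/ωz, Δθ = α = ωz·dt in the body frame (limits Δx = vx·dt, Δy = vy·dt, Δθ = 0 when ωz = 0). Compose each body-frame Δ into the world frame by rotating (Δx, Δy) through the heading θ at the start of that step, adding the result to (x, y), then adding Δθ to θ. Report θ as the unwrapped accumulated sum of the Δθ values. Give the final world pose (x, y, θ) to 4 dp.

step 1: ξ=(vx,vy,ωz)=(0.2500, 0.3500, 0.5833), dt=2.0 → body Δ=(0.0300, 0.8117, 1.1667) → world pose (0.0300, 0.8117, 1.1667)
step 2: ξ=(vx,vy,ωz)=(-0.2500, 0.3250, -1.0833), dt=1.2 → body Δ=(-0.0026, 0.4581, -1.3000) → world pose (-0.3923, 0.9895, -0.1333)
step 3: ξ=(vx,vy,ωz)=(0.0625, -0.5625, 0.2083), dt=0.5 → body Δ=(0.0458, -0.2791, 0.1042) → world pose (-0.3839, 0.7067, -0.0292)
step 4: ξ=(vx,vy,ωz)=(0.1875, 0.1375, -0.0417), dt=1.2 → body Δ=(0.2290, 0.1593, -0.0500) → world pose (-0.1504, 0.8593, -0.0792)

(-0.1504, 0.8593, -0.0792)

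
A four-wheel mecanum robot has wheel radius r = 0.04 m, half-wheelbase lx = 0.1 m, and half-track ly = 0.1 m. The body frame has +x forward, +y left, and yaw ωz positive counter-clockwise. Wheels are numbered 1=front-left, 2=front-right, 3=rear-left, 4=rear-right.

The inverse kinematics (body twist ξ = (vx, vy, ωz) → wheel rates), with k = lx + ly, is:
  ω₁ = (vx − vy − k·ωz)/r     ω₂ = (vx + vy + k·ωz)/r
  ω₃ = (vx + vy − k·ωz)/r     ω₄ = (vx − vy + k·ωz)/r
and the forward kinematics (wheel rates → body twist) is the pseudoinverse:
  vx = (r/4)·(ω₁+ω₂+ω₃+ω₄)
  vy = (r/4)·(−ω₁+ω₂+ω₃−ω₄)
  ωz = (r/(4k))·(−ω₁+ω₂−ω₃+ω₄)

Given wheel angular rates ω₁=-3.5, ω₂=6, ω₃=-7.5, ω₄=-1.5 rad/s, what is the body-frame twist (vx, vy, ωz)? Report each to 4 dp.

k = lx + ly = 0.1 + 0.1 = 0.2000
ω₁+ω₂+ω₃+ω₄ = -6.5000  →  vx = (0.04/4)·-6.5000 = -0.0650
−ω₁+ω₂+ω₃−ω₄ = 3.5000  →  vy = (0.04/4)·3.5000 = 0.0350
−ω₁+ω₂−ω₃+ω₄ = 15.5000  →  ωz = (0.04/0.8000)·15.5000 = 0.7750

(-0.0650, 0.0350, 0.7750)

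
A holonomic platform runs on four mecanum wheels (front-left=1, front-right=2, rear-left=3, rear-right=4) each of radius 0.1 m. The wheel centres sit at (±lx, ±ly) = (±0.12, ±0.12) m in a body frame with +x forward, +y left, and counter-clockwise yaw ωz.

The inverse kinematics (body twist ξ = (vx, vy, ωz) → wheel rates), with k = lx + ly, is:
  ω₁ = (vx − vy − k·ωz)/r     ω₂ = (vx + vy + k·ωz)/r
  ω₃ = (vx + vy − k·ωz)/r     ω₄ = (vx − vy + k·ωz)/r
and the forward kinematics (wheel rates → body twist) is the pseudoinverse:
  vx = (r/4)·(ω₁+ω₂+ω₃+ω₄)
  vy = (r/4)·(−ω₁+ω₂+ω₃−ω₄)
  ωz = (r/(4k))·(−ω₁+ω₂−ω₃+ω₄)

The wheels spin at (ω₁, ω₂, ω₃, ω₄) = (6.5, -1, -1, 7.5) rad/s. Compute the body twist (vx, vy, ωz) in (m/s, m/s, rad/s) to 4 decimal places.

k = lx + ly = 0.12 + 0.12 = 0.2400
ω₁+ω₂+ω₃+ω₄ = 12.0000  →  vx = (0.1/4)·12.0000 = 0.3000
−ω₁+ω₂+ω₃−ω₄ = -16.0000  →  vy = (0.1/4)·-16.0000 = -0.4000
−ω₁+ω₂−ω₃+ω₄ = 1.0000  →  ωz = (0.1/0.9600)·1.0000 = 0.1042

(0.3000, -0.4000, 0.1042)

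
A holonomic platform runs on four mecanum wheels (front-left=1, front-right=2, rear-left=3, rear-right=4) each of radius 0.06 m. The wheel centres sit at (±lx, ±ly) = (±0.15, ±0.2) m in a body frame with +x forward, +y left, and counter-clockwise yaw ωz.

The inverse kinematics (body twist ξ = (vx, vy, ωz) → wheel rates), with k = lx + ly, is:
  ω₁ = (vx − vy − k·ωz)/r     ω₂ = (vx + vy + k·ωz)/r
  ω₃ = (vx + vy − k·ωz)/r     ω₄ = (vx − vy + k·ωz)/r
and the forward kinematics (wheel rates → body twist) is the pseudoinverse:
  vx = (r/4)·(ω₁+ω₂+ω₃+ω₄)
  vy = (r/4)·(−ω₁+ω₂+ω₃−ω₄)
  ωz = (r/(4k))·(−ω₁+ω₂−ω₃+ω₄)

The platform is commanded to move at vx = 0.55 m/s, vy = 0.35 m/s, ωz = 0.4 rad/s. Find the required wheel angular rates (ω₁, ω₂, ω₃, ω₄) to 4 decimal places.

k = lx + ly = 0.15 + 0.2 = 0.3500;  k·ωz = 0.3500·0.4 = 0.1400
ω₁ (FL) = (vx − vy − k·ωz)/r = 0.0600/0.06 = 1.0000
ω₂ (FR) = (vx + vy + k·ωz)/r = 1.0400/0.06 = 17.3333
ω₃ (RL) = (vx + vy − k·ωz)/r = 0.7600/0.06 = 12.6667
ω₄ (RR) = (vx − vy + k·ωz)/r = 0.3400/0.06 = 5.6667

(1.0000, 17.3333, 12.6667, 5.6667)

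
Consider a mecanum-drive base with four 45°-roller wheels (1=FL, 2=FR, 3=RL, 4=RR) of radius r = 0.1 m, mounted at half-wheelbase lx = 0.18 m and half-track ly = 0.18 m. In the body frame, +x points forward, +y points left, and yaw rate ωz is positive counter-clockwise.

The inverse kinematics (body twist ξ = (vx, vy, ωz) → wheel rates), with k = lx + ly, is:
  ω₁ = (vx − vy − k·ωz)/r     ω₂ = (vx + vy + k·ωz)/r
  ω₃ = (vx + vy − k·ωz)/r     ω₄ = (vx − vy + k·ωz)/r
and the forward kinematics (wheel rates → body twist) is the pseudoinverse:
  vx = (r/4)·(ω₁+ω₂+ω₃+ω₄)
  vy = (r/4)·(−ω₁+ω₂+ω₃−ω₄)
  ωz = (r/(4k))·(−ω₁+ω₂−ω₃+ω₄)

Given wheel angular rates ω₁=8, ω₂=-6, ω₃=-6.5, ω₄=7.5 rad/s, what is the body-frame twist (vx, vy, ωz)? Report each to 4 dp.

k = lx + ly = 0.18 + 0.18 = 0.3600
ω₁+ω₂+ω₃+ω₄ = 3.0000  →  vx = (0.1/4)·3.0000 = 0.0750
−ω₁+ω₂+ω₃−ω₄ = -28.0000  →  vy = (0.1/4)·-28.0000 = -0.7000
−ω₁+ω₂−ω₃+ω₄ = 0.0000  →  ωz = (0.1/1.4400)·0.0000 = 0.0000

(0.0750, -0.7000, 0.0000)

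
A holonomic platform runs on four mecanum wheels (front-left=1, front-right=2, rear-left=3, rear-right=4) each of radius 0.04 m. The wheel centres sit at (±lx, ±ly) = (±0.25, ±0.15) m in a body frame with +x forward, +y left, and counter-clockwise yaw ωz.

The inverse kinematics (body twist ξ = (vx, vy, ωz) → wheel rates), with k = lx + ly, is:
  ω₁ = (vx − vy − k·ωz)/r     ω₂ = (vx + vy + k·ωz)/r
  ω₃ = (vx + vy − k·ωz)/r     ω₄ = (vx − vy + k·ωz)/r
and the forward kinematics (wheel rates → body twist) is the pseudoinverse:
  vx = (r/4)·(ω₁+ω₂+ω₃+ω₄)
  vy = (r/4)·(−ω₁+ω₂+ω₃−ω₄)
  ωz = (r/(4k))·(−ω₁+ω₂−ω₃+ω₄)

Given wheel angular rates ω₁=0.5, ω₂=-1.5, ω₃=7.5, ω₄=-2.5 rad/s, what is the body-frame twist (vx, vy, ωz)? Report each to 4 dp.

k = lx + ly = 0.25 + 0.15 = 0.4000
ω₁+ω₂+ω₃+ω₄ = 4.0000  →  vx = (0.04/4)·4.0000 = 0.0400
−ω₁+ω₂+ω₃−ω₄ = 8.0000  →  vy = (0.04/4)·8.0000 = 0.0800
−ω₁+ω₂−ω₃+ω₄ = -12.0000  →  ωz = (0.04/1.6000)·-12.0000 = -0.3000

(0.0400, 0.0800, -0.3000)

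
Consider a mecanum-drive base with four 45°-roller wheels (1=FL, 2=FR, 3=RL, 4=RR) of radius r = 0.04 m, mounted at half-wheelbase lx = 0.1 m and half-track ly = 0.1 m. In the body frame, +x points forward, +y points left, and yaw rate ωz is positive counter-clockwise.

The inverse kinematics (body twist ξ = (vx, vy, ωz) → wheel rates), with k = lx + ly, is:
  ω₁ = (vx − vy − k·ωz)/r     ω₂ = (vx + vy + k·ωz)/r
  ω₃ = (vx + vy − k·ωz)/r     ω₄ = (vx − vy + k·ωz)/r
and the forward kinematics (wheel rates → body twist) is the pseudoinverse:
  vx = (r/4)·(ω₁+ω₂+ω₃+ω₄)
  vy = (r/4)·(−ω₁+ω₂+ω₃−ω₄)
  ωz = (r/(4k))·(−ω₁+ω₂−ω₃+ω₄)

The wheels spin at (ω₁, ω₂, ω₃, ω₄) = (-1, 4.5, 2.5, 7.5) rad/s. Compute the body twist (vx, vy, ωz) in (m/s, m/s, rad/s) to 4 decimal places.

(0.1350, 0.0050, 0.5250)

k = lx + ly = 0.1 + 0.1 = 0.2000
ω₁+ω₂+ω₃+ω₄ = 13.5000  →  vx = (0.04/4)·13.5000 = 0.1350
−ω₁+ω₂+ω₃−ω₄ = 0.5000  →  vy = (0.04/4)·0.5000 = 0.0050
−ω₁+ω₂−ω₃+ω₄ = 10.5000  →  ωz = (0.04/0.8000)·10.5000 = 0.5250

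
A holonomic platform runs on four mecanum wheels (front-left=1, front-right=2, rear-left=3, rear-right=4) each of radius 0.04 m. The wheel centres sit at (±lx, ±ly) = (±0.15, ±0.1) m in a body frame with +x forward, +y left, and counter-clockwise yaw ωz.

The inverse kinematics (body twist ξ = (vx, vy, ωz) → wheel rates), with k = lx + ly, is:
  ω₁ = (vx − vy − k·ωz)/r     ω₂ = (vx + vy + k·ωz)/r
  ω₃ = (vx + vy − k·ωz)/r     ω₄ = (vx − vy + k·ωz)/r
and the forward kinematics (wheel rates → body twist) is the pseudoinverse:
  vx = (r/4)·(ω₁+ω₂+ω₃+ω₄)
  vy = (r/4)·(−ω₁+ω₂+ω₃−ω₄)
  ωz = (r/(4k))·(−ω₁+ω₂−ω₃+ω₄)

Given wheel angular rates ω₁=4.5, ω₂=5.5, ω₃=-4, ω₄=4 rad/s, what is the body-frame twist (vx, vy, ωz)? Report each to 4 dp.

(0.1000, -0.0700, 0.3600)

k = lx + ly = 0.15 + 0.1 = 0.2500
ω₁+ω₂+ω₃+ω₄ = 10.0000  →  vx = (0.04/4)·10.0000 = 0.1000
−ω₁+ω₂+ω₃−ω₄ = -7.0000  →  vy = (0.04/4)·-7.0000 = -0.0700
−ω₁+ω₂−ω₃+ω₄ = 9.0000  →  ωz = (0.04/1.0000)·9.0000 = 0.3600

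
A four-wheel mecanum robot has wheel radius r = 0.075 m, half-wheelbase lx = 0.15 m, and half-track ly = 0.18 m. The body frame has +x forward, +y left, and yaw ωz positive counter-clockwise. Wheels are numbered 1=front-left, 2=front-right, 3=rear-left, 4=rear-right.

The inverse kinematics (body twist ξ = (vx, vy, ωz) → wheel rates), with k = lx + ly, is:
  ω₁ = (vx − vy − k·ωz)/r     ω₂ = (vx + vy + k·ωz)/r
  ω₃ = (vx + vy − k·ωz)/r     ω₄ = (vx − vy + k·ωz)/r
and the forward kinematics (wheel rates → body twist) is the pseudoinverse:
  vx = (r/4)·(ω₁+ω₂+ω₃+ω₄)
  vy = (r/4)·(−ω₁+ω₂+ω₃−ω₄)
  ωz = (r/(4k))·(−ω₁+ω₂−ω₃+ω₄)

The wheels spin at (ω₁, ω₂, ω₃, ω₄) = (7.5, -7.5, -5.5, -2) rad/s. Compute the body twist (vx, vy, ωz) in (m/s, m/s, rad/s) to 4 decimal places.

k = lx + ly = 0.15 + 0.18 = 0.3300
ω₁+ω₂+ω₃+ω₄ = -7.5000  →  vx = (0.075/4)·-7.5000 = -0.1406
−ω₁+ω₂+ω₃−ω₄ = -18.5000  →  vy = (0.075/4)·-18.5000 = -0.3469
−ω₁+ω₂−ω₃+ω₄ = -11.5000  →  ωz = (0.075/1.3200)·-11.5000 = -0.6534

(-0.1406, -0.3469, -0.6534)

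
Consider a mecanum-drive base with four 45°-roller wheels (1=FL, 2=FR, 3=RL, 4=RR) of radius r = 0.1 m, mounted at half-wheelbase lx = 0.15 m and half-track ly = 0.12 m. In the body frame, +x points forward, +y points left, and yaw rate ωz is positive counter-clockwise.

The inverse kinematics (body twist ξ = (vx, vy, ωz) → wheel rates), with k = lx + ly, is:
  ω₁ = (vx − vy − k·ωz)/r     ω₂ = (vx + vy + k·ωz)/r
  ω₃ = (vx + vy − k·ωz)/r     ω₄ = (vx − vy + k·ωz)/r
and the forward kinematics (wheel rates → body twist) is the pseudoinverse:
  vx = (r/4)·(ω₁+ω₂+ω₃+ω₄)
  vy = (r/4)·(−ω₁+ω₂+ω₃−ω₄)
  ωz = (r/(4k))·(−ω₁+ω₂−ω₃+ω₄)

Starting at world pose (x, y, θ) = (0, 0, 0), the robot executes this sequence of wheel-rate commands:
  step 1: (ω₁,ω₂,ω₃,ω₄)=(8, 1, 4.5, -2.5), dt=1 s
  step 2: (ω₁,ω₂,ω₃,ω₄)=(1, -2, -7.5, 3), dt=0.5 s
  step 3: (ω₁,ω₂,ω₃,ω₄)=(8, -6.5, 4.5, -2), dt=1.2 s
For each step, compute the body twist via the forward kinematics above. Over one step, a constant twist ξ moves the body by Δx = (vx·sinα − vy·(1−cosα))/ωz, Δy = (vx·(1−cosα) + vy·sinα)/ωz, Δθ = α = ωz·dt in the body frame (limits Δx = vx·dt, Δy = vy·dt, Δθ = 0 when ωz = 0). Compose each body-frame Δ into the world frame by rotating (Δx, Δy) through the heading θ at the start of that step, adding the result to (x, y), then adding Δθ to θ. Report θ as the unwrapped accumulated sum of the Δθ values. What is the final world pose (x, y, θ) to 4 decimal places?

step 1: ξ=(vx,vy,ωz)=(0.2750, 0.0000, -1.2963), dt=1.0 → body Δ=(0.2042, -0.1546, -1.2963) → world pose (0.2042, -0.1546, -1.2963)
step 2: ξ=(vx,vy,ωz)=(-0.1375, -0.3375, 0.6944), dt=0.5 → body Δ=(-0.0384, -0.1772, 0.3472) → world pose (0.0232, -0.1657, -0.9491)
step 3: ξ=(vx,vy,ωz)=(0.1000, -0.2000, -1.9444), dt=1.2 → body Δ=(-0.1367, -0.1613, -2.3333) → world pose (-0.1875, -0.1486, -3.2824)

(-0.1875, -0.1486, -3.2824)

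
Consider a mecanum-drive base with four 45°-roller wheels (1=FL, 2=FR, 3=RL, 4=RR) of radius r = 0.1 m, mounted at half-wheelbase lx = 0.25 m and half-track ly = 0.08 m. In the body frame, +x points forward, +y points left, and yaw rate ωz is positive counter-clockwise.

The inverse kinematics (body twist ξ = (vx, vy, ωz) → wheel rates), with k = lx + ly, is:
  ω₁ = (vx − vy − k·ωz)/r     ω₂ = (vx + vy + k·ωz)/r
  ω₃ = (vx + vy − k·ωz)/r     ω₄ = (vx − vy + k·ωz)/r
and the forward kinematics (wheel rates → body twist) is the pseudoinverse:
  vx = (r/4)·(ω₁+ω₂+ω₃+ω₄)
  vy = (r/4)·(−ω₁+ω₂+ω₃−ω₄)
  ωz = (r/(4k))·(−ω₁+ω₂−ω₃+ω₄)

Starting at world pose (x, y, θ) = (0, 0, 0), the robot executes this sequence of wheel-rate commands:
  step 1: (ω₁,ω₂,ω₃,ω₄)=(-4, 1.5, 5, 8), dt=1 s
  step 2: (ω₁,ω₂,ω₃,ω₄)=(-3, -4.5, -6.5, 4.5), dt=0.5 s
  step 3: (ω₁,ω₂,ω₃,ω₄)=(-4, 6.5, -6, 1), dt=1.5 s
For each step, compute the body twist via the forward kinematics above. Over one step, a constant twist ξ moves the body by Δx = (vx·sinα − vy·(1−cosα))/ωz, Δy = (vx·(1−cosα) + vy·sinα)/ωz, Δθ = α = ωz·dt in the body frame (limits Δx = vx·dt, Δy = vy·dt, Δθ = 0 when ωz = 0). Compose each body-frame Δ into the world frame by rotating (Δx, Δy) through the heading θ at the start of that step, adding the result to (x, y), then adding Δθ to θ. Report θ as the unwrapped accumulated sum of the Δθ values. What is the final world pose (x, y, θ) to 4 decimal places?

step 1: ξ=(vx,vy,ωz)=(0.2625, 0.0625, 0.6439), dt=1.0 → body Δ=(0.2253, 0.1399, 0.6439) → world pose (0.2253, 0.1399, 0.6439)
step 2: ξ=(vx,vy,ωz)=(-0.2375, -0.3125, 0.7197), dt=0.5 → body Δ=(-0.0884, -0.1740, 0.3598) → world pose (0.2591, -0.0523, 1.0038)
step 3: ξ=(vx,vy,ωz)=(-0.0625, 0.0875, 1.3258), dt=1.5 → body Δ=(-0.1359, -0.0060, 1.9886) → world pose (0.1911, -0.1701, 2.9924)

(0.1911, -0.1701, 2.9924)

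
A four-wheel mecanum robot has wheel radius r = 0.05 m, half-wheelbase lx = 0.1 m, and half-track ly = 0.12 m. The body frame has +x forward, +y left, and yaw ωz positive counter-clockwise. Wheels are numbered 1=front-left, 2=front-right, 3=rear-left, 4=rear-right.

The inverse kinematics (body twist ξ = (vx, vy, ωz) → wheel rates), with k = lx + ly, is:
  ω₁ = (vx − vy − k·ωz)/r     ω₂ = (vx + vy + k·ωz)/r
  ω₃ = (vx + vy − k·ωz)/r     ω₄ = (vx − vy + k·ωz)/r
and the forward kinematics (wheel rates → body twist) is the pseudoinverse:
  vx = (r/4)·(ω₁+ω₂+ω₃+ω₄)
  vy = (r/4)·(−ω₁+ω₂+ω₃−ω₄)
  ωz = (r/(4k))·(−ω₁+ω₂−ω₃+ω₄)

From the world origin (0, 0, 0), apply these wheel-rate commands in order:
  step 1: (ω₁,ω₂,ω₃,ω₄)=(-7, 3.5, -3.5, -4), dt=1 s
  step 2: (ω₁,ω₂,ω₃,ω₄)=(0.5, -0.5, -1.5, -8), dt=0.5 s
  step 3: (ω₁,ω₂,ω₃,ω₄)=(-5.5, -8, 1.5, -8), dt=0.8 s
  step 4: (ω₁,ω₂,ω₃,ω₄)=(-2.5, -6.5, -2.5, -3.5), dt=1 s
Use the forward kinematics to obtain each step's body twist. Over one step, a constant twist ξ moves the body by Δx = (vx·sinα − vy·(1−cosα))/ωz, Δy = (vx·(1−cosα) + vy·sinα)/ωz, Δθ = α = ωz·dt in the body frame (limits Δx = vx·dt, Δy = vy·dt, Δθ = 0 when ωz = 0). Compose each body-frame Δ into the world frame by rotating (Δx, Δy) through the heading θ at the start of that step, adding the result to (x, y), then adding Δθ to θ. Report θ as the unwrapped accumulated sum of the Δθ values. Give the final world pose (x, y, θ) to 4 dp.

step 1: ξ=(vx,vy,ωz)=(-0.1375, 0.1375, 0.5682), dt=1.0 → body Δ=(-0.1682, 0.0922, 0.5682) → world pose (-0.1682, 0.0922, 0.5682)
step 2: ξ=(vx,vy,ωz)=(-0.1188, 0.0688, -0.4261), dt=0.5 → body Δ=(-0.0553, 0.0404, -0.2131) → world pose (-0.2366, 0.0965, 0.3551)
step 3: ξ=(vx,vy,ωz)=(-0.2500, 0.0875, -0.6818), dt=0.8 → body Δ=(-0.1716, 0.1198, -0.5455) → world pose (-0.4391, 0.1492, -0.1903)
step 4: ξ=(vx,vy,ωz)=(-0.1875, -0.0375, -0.2841), dt=1.0 → body Δ=(-0.1903, -0.0105, -0.2841) → world pose (-0.6280, 0.1748, -0.4744)

(-0.6280, 0.1748, -0.4744)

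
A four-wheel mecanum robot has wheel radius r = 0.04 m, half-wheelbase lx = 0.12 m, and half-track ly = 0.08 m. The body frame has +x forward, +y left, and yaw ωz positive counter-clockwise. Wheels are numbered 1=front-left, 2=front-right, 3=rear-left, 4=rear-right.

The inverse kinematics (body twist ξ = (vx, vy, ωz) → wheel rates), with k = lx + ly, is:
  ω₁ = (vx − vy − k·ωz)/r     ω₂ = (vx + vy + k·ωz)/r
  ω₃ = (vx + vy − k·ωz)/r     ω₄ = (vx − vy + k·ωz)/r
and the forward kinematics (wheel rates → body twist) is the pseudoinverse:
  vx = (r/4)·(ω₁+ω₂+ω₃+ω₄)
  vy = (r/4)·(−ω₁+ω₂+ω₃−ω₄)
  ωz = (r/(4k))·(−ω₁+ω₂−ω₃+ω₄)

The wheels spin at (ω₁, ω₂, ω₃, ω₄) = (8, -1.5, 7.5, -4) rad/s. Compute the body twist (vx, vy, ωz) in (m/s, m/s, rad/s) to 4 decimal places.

(0.1000, 0.0200, -1.0500)

k = lx + ly = 0.12 + 0.08 = 0.2000
ω₁+ω₂+ω₃+ω₄ = 10.0000  →  vx = (0.04/4)·10.0000 = 0.1000
−ω₁+ω₂+ω₃−ω₄ = 2.0000  →  vy = (0.04/4)·2.0000 = 0.0200
−ω₁+ω₂−ω₃+ω₄ = -21.0000  →  ωz = (0.04/0.8000)·-21.0000 = -1.0500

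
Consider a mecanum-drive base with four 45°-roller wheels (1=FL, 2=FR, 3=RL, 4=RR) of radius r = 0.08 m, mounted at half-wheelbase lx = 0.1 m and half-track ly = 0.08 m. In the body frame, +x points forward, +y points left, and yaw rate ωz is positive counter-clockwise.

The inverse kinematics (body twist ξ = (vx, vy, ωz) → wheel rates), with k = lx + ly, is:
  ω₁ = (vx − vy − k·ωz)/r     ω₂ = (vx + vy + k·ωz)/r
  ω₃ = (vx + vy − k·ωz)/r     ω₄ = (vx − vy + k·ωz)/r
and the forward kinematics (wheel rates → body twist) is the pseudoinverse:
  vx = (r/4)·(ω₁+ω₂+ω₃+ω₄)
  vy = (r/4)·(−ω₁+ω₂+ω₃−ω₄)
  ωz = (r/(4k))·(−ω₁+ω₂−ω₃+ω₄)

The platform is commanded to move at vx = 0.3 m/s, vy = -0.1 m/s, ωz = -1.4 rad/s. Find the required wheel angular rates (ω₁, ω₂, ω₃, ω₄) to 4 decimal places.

(8.1500, -0.6500, 5.6500, 1.8500)

k = lx + ly = 0.1 + 0.08 = 0.1800;  k·ωz = 0.1800·-1.4 = -0.2520
ω₁ (FL) = (vx − vy − k·ωz)/r = 0.6520/0.08 = 8.1500
ω₂ (FR) = (vx + vy + k·ωz)/r = -0.0520/0.08 = -0.6500
ω₃ (RL) = (vx + vy − k·ωz)/r = 0.4520/0.08 = 5.6500
ω₄ (RR) = (vx − vy + k·ωz)/r = 0.1480/0.08 = 1.8500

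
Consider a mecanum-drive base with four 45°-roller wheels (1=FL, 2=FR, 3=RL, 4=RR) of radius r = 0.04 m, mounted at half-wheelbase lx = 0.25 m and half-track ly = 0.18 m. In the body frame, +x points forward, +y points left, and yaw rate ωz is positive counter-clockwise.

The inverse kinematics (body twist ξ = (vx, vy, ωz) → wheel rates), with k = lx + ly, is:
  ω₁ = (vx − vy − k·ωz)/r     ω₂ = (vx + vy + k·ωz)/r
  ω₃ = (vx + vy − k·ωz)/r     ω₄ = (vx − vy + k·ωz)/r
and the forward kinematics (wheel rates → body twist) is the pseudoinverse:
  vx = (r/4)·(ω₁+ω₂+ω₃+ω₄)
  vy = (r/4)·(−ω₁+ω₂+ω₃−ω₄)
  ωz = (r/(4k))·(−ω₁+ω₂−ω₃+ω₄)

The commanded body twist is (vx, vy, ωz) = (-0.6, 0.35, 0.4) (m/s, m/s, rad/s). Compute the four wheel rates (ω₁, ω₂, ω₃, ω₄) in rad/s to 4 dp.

(-28.0500, -1.9500, -10.5500, -19.4500)

k = lx + ly = 0.25 + 0.18 = 0.4300;  k·ωz = 0.4300·0.4 = 0.1720
ω₁ (FL) = (vx − vy − k·ωz)/r = -1.1220/0.04 = -28.0500
ω₂ (FR) = (vx + vy + k·ωz)/r = -0.0780/0.04 = -1.9500
ω₃ (RL) = (vx + vy − k·ωz)/r = -0.4220/0.04 = -10.5500
ω₄ (RR) = (vx − vy + k·ωz)/r = -0.7780/0.04 = -19.4500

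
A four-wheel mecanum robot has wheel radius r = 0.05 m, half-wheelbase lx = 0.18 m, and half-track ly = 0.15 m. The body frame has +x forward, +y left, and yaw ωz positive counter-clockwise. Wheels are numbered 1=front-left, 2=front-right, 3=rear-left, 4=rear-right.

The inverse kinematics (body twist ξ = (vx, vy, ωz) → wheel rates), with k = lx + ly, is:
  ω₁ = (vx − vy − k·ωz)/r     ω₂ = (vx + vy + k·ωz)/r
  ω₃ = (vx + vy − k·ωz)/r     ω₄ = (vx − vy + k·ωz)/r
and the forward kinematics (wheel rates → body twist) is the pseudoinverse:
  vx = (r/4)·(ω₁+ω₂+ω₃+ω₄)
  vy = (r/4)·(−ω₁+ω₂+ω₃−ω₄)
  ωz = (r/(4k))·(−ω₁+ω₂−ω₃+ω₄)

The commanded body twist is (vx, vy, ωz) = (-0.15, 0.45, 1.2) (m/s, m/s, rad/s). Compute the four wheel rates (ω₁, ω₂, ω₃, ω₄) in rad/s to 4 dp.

(-19.9200, 13.9200, -1.9200, -4.0800)

k = lx + ly = 0.18 + 0.15 = 0.3300;  k·ωz = 0.3300·1.2 = 0.3960
ω₁ (FL) = (vx − vy − k·ωz)/r = -0.9960/0.05 = -19.9200
ω₂ (FR) = (vx + vy + k·ωz)/r = 0.6960/0.05 = 13.9200
ω₃ (RL) = (vx + vy − k·ωz)/r = -0.0960/0.05 = -1.9200
ω₄ (RR) = (vx − vy + k·ωz)/r = -0.2040/0.05 = -4.0800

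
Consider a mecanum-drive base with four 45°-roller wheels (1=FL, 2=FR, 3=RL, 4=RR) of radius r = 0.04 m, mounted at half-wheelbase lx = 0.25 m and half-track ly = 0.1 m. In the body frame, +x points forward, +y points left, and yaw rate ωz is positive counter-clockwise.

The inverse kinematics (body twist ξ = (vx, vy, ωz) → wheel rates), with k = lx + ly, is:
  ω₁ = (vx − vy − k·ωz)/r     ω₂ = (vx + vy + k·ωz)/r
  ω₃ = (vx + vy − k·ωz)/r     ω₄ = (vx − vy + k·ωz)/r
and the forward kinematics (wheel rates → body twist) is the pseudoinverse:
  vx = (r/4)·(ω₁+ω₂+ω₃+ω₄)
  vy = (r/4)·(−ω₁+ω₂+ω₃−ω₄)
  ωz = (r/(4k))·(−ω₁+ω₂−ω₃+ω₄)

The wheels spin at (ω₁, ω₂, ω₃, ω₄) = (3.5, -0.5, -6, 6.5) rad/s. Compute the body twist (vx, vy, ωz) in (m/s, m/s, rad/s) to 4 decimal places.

k = lx + ly = 0.25 + 0.1 = 0.3500
ω₁+ω₂+ω₃+ω₄ = 3.5000  →  vx = (0.04/4)·3.5000 = 0.0350
−ω₁+ω₂+ω₃−ω₄ = -16.5000  →  vy = (0.04/4)·-16.5000 = -0.1650
−ω₁+ω₂−ω₃+ω₄ = 8.5000  →  ωz = (0.04/1.4000)·8.5000 = 0.2429

(0.0350, -0.1650, 0.2429)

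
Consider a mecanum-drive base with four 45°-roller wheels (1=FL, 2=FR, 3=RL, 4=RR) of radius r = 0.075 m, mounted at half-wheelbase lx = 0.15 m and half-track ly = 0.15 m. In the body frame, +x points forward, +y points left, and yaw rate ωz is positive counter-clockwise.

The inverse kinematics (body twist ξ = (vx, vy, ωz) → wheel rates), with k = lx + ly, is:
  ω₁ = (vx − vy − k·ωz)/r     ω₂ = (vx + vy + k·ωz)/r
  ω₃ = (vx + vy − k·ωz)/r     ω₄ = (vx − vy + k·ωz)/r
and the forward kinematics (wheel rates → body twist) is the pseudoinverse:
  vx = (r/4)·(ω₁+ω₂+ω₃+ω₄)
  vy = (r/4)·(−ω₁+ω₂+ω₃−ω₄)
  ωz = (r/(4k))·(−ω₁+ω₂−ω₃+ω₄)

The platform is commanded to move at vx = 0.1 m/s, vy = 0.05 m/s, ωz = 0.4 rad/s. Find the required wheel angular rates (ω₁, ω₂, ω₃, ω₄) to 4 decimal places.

(-0.9333, 3.6000, 0.4000, 2.2667)

k = lx + ly = 0.15 + 0.15 = 0.3000;  k·ωz = 0.3000·0.4 = 0.1200
ω₁ (FL) = (vx − vy − k·ωz)/r = -0.0700/0.075 = -0.9333
ω₂ (FR) = (vx + vy + k·ωz)/r = 0.2700/0.075 = 3.6000
ω₃ (RL) = (vx + vy − k·ωz)/r = 0.0300/0.075 = 0.4000
ω₄ (RR) = (vx − vy + k·ωz)/r = 0.1700/0.075 = 2.2667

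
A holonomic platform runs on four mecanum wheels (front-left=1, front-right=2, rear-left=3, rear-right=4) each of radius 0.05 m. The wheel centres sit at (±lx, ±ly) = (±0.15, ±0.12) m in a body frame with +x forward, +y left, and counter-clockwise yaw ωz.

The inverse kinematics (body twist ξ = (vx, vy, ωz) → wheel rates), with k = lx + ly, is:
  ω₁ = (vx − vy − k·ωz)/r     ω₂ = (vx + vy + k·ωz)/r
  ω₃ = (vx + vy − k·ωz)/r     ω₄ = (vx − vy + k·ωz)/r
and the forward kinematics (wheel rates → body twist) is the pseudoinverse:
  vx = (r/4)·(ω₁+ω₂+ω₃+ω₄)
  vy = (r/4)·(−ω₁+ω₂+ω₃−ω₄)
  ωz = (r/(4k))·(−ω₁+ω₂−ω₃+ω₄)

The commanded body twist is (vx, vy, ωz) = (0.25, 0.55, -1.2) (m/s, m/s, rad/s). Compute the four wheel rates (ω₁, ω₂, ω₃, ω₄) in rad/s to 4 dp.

(0.4800, 9.5200, 22.4800, -12.4800)

k = lx + ly = 0.15 + 0.12 = 0.2700;  k·ωz = 0.2700·-1.2 = -0.3240
ω₁ (FL) = (vx − vy − k·ωz)/r = 0.0240/0.05 = 0.4800
ω₂ (FR) = (vx + vy + k·ωz)/r = 0.4760/0.05 = 9.5200
ω₃ (RL) = (vx + vy − k·ωz)/r = 1.1240/0.05 = 22.4800
ω₄ (RR) = (vx − vy + k·ωz)/r = -0.6240/0.05 = -12.4800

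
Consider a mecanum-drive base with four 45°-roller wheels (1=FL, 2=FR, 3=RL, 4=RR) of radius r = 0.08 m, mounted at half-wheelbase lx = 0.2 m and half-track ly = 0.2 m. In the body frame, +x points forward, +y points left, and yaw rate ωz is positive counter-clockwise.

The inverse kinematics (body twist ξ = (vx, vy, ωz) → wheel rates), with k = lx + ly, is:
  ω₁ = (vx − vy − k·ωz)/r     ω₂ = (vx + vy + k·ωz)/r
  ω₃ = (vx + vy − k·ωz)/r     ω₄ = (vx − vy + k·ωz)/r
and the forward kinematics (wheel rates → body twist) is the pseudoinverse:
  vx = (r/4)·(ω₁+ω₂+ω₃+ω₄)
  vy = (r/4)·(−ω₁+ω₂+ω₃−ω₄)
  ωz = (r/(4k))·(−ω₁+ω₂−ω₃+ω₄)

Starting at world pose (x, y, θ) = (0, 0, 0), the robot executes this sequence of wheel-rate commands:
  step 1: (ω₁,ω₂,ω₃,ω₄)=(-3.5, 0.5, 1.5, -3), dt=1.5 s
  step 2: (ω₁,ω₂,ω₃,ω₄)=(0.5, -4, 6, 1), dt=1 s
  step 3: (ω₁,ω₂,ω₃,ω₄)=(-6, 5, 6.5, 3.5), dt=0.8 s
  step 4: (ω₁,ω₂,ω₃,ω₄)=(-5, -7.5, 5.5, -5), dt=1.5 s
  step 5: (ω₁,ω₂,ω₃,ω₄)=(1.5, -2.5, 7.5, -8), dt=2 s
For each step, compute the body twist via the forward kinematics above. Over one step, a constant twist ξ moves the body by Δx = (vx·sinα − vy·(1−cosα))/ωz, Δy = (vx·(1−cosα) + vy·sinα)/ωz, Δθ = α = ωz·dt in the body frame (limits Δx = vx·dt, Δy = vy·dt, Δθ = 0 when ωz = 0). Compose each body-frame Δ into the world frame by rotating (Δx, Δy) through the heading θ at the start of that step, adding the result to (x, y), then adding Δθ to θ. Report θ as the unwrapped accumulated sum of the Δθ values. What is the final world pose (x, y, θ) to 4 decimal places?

step 1: ξ=(vx,vy,ωz)=(-0.0900, 0.1700, -0.0250), dt=1.5 → body Δ=(-0.1302, 0.2575, -0.0375) → world pose (-0.1302, 0.2575, -0.0375)
step 2: ξ=(vx,vy,ωz)=(0.0700, 0.0100, -0.4750), dt=1.0 → body Δ=(0.0697, -0.0067, -0.4750) → world pose (-0.0608, 0.2482, -0.5125)
step 3: ξ=(vx,vy,ωz)=(0.1800, 0.2800, 0.4000), dt=0.8 → body Δ=(0.1060, 0.2430, 0.3200) → world pose (0.1508, 0.4080, -0.1925)
step 4: ξ=(vx,vy,ωz)=(-0.2400, 0.1600, -0.6500), dt=1.5 → body Δ=(-0.1976, 0.3658, -0.9750) → world pose (0.0268, 0.8048, -1.1675)
step 5: ξ=(vx,vy,ωz)=(-0.0300, 0.2300, -0.9750), dt=2.0 → body Δ=(0.2946, 0.2613, -1.9500) → world pose (0.3828, 0.6364, -3.1175)

(0.3828, 0.6364, -3.1175)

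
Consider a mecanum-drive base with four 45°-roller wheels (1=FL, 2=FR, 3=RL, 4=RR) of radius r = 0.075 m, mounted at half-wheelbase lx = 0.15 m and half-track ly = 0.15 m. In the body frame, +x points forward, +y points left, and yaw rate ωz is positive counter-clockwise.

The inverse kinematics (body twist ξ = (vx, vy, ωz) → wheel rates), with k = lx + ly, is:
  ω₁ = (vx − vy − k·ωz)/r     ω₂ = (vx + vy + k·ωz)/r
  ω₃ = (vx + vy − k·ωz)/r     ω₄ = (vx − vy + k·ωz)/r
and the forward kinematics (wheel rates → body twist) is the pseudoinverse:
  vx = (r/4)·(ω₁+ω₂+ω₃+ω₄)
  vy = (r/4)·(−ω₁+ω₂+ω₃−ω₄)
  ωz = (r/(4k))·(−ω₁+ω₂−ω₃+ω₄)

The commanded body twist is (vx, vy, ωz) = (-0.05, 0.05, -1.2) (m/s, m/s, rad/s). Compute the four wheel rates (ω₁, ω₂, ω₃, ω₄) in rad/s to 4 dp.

k = lx + ly = 0.15 + 0.15 = 0.3000;  k·ωz = 0.3000·-1.2 = -0.3600
ω₁ (FL) = (vx − vy − k·ωz)/r = 0.2600/0.075 = 3.4667
ω₂ (FR) = (vx + vy + k·ωz)/r = -0.3600/0.075 = -4.8000
ω₃ (RL) = (vx + vy − k·ωz)/r = 0.3600/0.075 = 4.8000
ω₄ (RR) = (vx − vy + k·ωz)/r = -0.4600/0.075 = -6.1333

(3.4667, -4.8000, 4.8000, -6.1333)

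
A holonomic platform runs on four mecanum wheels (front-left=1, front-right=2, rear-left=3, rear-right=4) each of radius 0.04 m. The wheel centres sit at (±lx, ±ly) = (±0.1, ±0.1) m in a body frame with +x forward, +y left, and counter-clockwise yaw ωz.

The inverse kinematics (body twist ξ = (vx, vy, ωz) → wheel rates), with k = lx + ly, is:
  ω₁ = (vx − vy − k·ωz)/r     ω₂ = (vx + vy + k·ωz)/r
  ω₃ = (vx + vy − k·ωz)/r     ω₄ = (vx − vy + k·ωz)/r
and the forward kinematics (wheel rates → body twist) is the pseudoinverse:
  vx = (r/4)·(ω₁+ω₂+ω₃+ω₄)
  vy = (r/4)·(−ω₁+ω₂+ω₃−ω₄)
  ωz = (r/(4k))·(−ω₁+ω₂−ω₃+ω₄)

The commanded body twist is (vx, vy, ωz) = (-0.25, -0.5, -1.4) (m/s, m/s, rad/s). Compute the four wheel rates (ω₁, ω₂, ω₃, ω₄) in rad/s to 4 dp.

k = lx + ly = 0.1 + 0.1 = 0.2000;  k·ωz = 0.2000·-1.4 = -0.2800
ω₁ (FL) = (vx − vy − k·ωz)/r = 0.5300/0.04 = 13.2500
ω₂ (FR) = (vx + vy + k·ωz)/r = -1.0300/0.04 = -25.7500
ω₃ (RL) = (vx + vy − k·ωz)/r = -0.4700/0.04 = -11.7500
ω₄ (RR) = (vx − vy + k·ωz)/r = -0.0300/0.04 = -0.7500

(13.2500, -25.7500, -11.7500, -0.7500)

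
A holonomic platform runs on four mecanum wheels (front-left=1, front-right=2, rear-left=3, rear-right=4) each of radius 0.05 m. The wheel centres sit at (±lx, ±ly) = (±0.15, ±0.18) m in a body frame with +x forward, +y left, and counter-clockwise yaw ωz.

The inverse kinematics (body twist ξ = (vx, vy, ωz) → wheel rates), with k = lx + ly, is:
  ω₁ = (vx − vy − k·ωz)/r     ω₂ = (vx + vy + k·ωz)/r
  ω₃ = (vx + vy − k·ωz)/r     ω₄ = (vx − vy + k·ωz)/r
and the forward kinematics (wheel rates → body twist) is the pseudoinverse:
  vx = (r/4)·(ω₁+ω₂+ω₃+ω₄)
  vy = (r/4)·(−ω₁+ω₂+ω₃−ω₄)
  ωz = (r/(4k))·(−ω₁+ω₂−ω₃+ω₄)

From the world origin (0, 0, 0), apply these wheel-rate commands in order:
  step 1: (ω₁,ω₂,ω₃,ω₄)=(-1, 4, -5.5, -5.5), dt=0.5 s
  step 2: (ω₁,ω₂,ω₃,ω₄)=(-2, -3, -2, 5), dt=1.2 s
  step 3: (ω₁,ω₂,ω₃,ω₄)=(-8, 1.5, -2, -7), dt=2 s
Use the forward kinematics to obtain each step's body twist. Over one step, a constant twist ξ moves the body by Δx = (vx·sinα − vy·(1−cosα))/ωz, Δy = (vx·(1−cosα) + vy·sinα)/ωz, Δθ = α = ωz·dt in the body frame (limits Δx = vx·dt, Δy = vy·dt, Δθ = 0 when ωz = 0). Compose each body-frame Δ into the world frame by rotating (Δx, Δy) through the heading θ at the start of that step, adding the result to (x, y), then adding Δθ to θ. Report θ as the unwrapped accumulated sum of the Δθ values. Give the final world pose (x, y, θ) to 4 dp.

step 1: ξ=(vx,vy,ωz)=(-0.1000, 0.0625, 0.1894), dt=0.5 → body Δ=(-0.0514, 0.0288, 0.0947) → world pose (-0.0514, 0.0288, 0.0947)
step 2: ξ=(vx,vy,ωz)=(-0.0250, -0.1000, 0.2273), dt=1.2 → body Δ=(-0.0134, -0.1226, 0.2727) → world pose (-0.0531, -0.0945, 0.3674)
step 3: ξ=(vx,vy,ωz)=(-0.1938, 0.1813, 0.1705), dt=2.0 → body Δ=(-0.4412, 0.2901, 0.3409) → world pose (-0.5691, 0.0178, 0.7083)

(-0.5691, 0.0178, 0.7083)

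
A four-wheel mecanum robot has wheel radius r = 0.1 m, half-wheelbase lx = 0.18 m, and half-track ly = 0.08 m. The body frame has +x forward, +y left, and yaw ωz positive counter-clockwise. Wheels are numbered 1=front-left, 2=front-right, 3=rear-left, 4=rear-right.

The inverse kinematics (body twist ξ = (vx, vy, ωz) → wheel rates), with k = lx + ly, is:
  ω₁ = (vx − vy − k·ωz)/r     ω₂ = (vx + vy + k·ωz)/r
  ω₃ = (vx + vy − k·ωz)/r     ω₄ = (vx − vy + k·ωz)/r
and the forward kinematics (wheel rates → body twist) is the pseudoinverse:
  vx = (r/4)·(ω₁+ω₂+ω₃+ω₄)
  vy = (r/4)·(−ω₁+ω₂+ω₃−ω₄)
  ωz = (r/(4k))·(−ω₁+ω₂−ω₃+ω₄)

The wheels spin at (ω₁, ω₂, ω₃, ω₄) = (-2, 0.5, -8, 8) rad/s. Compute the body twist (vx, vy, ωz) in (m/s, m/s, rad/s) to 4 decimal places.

(-0.0375, -0.3375, 1.7788)

k = lx + ly = 0.18 + 0.08 = 0.2600
ω₁+ω₂+ω₃+ω₄ = -1.5000  →  vx = (0.1/4)·-1.5000 = -0.0375
−ω₁+ω₂+ω₃−ω₄ = -13.5000  →  vy = (0.1/4)·-13.5000 = -0.3375
−ω₁+ω₂−ω₃+ω₄ = 18.5000  →  ωz = (0.1/1.0400)·18.5000 = 1.7788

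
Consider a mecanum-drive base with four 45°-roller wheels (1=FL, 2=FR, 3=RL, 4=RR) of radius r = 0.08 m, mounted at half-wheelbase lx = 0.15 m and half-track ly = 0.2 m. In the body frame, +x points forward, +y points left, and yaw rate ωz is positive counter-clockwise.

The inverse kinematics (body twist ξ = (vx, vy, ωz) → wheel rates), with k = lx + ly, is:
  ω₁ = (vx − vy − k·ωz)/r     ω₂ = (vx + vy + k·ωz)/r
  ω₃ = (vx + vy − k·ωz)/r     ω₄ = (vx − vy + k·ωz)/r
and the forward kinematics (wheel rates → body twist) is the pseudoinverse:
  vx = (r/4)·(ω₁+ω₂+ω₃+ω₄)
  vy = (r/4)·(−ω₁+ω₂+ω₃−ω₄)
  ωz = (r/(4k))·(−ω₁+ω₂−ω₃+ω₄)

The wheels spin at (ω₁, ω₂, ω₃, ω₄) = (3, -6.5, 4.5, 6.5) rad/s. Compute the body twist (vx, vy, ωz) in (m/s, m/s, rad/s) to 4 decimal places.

(0.1500, -0.2300, -0.4286)

k = lx + ly = 0.15 + 0.2 = 0.3500
ω₁+ω₂+ω₃+ω₄ = 7.5000  →  vx = (0.08/4)·7.5000 = 0.1500
−ω₁+ω₂+ω₃−ω₄ = -11.5000  →  vy = (0.08/4)·-11.5000 = -0.2300
−ω₁+ω₂−ω₃+ω₄ = -7.5000  →  ωz = (0.08/1.4000)·-7.5000 = -0.4286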